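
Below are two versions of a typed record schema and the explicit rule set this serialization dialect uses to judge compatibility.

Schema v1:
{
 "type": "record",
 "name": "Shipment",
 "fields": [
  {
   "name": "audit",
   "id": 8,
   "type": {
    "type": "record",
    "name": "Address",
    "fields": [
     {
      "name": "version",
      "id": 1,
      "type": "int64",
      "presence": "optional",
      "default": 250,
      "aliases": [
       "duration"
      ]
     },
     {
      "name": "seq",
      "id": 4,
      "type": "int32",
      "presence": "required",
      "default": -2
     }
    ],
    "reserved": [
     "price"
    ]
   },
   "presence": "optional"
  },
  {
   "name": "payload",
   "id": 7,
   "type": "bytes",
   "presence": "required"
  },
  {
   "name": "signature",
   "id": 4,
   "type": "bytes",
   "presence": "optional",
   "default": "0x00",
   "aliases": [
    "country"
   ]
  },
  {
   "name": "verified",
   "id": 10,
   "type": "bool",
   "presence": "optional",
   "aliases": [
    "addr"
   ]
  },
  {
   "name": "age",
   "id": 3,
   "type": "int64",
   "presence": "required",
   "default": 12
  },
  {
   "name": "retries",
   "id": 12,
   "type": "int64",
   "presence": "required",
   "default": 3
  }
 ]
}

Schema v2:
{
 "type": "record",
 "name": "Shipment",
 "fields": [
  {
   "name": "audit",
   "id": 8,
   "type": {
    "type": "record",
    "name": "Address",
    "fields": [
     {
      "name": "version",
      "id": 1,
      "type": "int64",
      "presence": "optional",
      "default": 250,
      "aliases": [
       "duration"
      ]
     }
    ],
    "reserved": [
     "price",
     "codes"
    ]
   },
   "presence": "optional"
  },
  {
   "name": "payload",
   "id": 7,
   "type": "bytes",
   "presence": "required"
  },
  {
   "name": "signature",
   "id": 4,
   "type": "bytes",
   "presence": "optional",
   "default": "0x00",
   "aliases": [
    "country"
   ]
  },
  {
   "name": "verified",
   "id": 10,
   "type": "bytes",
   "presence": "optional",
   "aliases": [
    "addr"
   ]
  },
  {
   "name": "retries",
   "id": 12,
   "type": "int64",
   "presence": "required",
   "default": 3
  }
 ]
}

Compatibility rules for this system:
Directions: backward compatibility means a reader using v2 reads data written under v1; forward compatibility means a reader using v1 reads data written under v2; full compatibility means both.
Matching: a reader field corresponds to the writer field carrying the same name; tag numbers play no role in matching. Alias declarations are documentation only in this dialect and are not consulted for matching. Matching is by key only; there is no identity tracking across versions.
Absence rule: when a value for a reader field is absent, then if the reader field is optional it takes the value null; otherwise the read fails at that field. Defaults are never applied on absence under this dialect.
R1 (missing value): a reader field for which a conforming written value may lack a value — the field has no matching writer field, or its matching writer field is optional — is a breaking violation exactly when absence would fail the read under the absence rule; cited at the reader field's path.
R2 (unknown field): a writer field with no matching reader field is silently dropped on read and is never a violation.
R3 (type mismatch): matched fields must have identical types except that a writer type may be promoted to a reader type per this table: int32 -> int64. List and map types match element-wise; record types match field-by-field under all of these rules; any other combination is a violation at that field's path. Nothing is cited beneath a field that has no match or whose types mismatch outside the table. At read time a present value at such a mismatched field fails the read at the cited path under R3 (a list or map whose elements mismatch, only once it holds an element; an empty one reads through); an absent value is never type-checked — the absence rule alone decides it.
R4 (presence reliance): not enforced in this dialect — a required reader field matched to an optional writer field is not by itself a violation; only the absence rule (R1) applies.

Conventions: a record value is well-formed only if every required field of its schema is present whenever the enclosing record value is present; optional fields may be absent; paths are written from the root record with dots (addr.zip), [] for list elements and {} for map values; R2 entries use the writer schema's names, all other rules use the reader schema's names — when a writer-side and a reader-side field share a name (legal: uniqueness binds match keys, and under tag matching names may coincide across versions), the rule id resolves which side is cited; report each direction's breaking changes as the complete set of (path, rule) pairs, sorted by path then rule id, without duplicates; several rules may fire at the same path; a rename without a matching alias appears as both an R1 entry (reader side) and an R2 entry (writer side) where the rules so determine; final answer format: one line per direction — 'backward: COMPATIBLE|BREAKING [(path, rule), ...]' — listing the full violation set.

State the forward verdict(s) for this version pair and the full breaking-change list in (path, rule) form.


arrows below run writer -> reader for Shipment
checking forward for Shipment: reader v1 against writer v2:
  audit: paired with writer audit (Address -> Address; writer optional)
  payload: paired with writer payload (bytes -> bytes; writer required)
  signature: paired with writer signature (bytes -> bytes; writer optional)
  verified: paired with writer verified (bytes -> bool; writer optional)
  no writer field matches reader age
  retries: paired with writer retries (int64 -> int64; writer required)
  audit.version: paired with writer audit.version (int64 -> int64; writer optional)
  no writer field matches reader audit.seq
  rule R1 violated at age
  rule R1 violated at audit.seq
  rule R3 violated at verified
  => forward verdict for Shipment: BREAKING, 3 violation(s)

forward: BREAKING [(age, R1), (audit.seq, R1), (verified, R3)]


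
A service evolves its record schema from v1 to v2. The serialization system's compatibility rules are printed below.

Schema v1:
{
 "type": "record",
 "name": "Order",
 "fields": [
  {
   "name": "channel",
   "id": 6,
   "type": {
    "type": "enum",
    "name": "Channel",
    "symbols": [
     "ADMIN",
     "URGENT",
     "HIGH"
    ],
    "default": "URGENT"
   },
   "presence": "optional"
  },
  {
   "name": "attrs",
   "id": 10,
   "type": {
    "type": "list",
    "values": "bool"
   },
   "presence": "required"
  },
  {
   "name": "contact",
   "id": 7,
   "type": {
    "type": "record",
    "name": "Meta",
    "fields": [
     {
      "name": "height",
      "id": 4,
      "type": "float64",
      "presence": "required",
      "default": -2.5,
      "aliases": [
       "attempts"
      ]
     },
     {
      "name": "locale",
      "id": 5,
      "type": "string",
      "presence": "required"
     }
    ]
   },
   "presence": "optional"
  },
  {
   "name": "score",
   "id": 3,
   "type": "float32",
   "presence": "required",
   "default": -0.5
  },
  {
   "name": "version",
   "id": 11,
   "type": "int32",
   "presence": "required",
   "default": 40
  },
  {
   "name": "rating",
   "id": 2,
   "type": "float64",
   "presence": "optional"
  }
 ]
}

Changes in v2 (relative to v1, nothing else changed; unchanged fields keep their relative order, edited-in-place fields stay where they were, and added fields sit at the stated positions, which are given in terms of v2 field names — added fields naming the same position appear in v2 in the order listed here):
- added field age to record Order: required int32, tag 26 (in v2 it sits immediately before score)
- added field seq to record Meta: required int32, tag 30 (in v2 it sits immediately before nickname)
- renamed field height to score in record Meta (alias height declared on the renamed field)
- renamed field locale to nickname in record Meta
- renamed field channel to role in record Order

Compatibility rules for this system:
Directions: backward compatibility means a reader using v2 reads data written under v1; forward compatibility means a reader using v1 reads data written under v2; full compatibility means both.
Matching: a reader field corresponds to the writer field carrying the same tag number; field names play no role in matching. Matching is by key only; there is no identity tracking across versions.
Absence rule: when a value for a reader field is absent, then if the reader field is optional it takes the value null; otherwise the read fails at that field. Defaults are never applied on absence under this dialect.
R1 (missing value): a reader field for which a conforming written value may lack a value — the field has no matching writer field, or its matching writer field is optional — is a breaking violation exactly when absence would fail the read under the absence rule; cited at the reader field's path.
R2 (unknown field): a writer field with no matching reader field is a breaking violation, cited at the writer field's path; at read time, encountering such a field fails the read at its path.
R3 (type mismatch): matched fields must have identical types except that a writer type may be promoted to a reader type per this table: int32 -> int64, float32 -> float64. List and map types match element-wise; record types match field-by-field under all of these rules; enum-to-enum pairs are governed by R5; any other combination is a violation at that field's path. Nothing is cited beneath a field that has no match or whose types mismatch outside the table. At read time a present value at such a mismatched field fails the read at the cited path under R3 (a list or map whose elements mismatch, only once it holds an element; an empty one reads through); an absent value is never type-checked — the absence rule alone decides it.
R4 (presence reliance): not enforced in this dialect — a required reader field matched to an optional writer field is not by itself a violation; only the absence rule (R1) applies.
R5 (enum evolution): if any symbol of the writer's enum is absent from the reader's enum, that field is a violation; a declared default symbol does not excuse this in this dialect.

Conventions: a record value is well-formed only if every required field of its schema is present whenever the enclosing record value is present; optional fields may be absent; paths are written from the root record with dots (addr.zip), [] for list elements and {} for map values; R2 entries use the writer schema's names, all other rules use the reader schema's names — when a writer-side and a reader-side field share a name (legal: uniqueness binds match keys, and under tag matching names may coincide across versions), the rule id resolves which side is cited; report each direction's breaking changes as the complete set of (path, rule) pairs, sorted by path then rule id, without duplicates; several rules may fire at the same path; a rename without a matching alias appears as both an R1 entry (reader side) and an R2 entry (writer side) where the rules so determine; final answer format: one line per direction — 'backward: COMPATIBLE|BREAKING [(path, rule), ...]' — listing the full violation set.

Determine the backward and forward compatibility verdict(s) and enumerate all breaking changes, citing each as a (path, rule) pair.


backward: BREAKING [(age, R1), (contact.seq, R1)]; forward: BREAKING [(age, R2), (contact.seq, R2)]

arrows below run writer -> reader for Order
backward analysis of Order with v2 as reader and v1 as writer:
  role: Channel -> Channel, writer optional; from channel
  attrs: list<bool> -> list<bool>, writer required; from attrs
  contact: Meta -> Meta, writer optional; from contact
  age: no writer match
  score: float32 -> float32, writer required; from score
  version: int32 -> int32, writer required; from version
  rating: float64 -> float64, writer optional; from rating
  contact.score: float64 -> float64, writer required; from contact.height
  contact.seq: no writer match
  contact.nickname: string -> string, writer required; from contact.locale
  R1 fires at age
  R1 fires at contact.seq
  => backward: BREAKING (2)
forward analysis of Order with v1 as reader and v2 as writer:
  channel: Channel -> Channel, writer optional; from role
  attrs: list<bool> -> list<bool>, writer required; from attrs
  contact: Meta -> Meta, writer optional; from contact
  score: float32 -> float32, writer required; from score
  version: int32 -> int32, writer required; from version
  rating: float64 -> float64, writer optional; from rating
  leftover writer field: age
  contact.height: float64 -> float64, writer required; from contact.score
  contact.locale: string -> string, writer required; from contact.nickname
  leftover writer field: contact.seq
  R2 fires at age
  R2 fires at contact.seq
  => forward: BREAKING (2)


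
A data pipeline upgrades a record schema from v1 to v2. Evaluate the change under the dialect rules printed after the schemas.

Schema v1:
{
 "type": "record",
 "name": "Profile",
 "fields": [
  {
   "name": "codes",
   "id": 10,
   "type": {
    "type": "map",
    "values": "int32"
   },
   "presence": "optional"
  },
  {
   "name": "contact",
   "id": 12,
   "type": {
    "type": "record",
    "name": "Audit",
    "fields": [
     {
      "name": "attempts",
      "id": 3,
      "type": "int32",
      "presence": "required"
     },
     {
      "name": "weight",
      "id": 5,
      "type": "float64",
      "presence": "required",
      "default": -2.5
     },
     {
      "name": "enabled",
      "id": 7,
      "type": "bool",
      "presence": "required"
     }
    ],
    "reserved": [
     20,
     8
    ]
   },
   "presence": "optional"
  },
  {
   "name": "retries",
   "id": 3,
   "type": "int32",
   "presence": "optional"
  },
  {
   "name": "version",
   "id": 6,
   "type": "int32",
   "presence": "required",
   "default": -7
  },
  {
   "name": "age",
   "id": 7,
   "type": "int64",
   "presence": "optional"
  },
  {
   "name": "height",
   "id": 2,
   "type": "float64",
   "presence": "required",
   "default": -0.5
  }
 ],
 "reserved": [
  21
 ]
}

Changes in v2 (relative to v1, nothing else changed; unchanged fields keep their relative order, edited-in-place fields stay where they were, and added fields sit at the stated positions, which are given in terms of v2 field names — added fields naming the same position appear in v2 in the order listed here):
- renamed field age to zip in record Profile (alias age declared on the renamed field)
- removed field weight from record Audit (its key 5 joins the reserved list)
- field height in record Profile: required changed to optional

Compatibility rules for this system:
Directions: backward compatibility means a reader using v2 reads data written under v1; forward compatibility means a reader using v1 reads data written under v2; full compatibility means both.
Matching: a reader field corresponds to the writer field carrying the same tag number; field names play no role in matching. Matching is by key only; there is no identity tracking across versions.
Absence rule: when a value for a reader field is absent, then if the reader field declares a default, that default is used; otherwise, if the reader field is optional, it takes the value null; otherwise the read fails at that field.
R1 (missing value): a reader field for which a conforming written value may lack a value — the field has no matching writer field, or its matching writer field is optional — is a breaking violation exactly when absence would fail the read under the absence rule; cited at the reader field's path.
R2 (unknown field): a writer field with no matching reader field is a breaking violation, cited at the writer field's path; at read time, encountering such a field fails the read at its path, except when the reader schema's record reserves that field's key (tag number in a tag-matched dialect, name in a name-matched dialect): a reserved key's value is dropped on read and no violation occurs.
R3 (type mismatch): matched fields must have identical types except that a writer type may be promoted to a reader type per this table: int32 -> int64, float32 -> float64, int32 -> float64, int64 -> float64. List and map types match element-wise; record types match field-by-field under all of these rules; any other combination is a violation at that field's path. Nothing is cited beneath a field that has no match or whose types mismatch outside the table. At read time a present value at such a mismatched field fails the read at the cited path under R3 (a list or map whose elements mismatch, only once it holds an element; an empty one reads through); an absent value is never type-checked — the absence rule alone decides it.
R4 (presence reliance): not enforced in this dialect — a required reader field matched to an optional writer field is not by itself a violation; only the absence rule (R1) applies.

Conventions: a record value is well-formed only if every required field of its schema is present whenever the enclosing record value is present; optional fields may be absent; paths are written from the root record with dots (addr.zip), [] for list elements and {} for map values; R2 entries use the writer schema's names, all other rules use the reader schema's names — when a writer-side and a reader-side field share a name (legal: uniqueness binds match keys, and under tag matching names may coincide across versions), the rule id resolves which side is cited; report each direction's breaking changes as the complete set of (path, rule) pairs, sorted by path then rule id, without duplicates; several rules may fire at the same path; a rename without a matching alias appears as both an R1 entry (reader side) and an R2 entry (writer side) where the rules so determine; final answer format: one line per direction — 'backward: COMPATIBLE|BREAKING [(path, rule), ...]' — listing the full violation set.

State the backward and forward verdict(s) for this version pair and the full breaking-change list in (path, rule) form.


arrows below run writer -> reader for Profile
backward for Profile (reader v2, writer v1):
  codes: map<string, int32> -> map<string, int32>, writer optional; from codes
  contact: Audit -> Audit, writer optional; from contact
  retries: int32 -> int32, writer optional; from retries
  version: int32 -> int32, writer required; from version
  zip: int64 -> int64, writer optional; from age
  height: float64 -> float64, writer required; from height
  contact.attempts: int32 -> int32, writer required; from contact.attempts
  contact.enabled: bool -> bool, writer required; from contact.enabled
  writer contact.weight: unknown to reader
  => backward verdict for Profile: COMPATIBLE, no violations
forward for Profile (reader v1, writer v2):
  codes: map<string, int32> -> map<string, int32>, writer optional; from codes
  contact: Audit -> Audit, writer optional; from contact
  retries: int32 -> int32, writer optional; from retries
  version: int32 -> int32, writer required; from version
  age: int64 -> int64, writer optional; from zip
  height: float64 -> float64, writer optional; from height
  contact.attempts: int32 -> int32, writer required; from contact.attempts
  contact.weight has no writer counterpart
  contact.enabled: bool -> bool, writer required; from contact.enabled
  => forward verdict for Profile: COMPATIBLE, no violations

backward: COMPATIBLE []; forward: COMPATIBLE []


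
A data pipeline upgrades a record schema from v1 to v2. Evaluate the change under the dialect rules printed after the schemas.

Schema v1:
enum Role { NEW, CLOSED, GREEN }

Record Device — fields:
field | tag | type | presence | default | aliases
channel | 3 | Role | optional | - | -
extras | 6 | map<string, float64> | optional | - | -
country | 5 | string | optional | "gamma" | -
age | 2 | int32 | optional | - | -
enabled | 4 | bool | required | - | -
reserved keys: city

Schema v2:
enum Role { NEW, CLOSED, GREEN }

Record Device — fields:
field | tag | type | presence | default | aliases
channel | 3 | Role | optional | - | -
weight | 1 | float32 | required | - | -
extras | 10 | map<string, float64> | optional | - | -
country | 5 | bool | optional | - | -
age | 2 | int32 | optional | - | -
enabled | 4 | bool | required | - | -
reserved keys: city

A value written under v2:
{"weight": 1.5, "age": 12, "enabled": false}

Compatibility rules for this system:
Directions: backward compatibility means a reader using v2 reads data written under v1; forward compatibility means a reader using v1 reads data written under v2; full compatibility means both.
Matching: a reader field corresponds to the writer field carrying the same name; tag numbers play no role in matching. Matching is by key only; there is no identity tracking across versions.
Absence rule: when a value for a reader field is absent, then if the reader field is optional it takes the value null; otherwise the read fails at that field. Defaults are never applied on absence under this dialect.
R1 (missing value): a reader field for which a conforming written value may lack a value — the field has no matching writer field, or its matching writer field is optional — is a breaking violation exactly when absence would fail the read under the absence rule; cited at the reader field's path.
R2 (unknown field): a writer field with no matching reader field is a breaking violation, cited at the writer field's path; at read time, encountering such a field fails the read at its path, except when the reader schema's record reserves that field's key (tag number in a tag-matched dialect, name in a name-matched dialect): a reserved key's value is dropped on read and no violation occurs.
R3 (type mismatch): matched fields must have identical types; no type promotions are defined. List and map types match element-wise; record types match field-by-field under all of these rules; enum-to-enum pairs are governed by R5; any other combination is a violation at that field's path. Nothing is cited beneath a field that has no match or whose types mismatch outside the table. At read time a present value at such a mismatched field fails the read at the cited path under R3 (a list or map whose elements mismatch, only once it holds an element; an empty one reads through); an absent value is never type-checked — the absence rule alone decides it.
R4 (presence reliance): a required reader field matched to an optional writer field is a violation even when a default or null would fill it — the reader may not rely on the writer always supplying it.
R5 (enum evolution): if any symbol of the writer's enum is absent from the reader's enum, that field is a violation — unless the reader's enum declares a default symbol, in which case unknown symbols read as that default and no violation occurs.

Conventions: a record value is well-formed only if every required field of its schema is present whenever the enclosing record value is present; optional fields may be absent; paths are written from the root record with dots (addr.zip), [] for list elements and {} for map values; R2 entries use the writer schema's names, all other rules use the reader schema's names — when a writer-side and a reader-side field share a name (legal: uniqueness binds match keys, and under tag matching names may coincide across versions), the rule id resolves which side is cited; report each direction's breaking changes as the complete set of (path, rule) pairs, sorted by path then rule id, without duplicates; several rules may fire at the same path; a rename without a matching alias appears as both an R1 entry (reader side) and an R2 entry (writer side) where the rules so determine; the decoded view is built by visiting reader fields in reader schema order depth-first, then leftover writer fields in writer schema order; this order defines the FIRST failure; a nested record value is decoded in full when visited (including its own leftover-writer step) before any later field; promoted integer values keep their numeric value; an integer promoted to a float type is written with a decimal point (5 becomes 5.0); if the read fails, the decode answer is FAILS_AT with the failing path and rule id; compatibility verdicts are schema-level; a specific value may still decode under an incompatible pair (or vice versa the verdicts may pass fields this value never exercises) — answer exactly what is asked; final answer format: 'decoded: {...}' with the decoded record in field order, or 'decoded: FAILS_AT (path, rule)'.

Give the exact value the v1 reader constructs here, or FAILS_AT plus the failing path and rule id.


decoded: FAILS_AT (weight, R2)

each type pair in Device: writer, then reader
decoding the Device value with the v1 reader:
  channel := null (not supplied -> null)
  extras := null (not supplied -> null)
  country := null (not supplied -> null)
  age := 12
  enabled := false
  read fails at weight under R2 (unknown field)
  => FAILS_AT (weight, R2)
checking off the Device differences that do not matter here:
  field extras in record Device: tag 6 changed to 10 -> no rule fires on it and the decoded Device view is identical with or without it
  field country in record Device: type string changed to bool (its default is dropped) -> schema-level compatibility only; this Device value's decode is unchanged


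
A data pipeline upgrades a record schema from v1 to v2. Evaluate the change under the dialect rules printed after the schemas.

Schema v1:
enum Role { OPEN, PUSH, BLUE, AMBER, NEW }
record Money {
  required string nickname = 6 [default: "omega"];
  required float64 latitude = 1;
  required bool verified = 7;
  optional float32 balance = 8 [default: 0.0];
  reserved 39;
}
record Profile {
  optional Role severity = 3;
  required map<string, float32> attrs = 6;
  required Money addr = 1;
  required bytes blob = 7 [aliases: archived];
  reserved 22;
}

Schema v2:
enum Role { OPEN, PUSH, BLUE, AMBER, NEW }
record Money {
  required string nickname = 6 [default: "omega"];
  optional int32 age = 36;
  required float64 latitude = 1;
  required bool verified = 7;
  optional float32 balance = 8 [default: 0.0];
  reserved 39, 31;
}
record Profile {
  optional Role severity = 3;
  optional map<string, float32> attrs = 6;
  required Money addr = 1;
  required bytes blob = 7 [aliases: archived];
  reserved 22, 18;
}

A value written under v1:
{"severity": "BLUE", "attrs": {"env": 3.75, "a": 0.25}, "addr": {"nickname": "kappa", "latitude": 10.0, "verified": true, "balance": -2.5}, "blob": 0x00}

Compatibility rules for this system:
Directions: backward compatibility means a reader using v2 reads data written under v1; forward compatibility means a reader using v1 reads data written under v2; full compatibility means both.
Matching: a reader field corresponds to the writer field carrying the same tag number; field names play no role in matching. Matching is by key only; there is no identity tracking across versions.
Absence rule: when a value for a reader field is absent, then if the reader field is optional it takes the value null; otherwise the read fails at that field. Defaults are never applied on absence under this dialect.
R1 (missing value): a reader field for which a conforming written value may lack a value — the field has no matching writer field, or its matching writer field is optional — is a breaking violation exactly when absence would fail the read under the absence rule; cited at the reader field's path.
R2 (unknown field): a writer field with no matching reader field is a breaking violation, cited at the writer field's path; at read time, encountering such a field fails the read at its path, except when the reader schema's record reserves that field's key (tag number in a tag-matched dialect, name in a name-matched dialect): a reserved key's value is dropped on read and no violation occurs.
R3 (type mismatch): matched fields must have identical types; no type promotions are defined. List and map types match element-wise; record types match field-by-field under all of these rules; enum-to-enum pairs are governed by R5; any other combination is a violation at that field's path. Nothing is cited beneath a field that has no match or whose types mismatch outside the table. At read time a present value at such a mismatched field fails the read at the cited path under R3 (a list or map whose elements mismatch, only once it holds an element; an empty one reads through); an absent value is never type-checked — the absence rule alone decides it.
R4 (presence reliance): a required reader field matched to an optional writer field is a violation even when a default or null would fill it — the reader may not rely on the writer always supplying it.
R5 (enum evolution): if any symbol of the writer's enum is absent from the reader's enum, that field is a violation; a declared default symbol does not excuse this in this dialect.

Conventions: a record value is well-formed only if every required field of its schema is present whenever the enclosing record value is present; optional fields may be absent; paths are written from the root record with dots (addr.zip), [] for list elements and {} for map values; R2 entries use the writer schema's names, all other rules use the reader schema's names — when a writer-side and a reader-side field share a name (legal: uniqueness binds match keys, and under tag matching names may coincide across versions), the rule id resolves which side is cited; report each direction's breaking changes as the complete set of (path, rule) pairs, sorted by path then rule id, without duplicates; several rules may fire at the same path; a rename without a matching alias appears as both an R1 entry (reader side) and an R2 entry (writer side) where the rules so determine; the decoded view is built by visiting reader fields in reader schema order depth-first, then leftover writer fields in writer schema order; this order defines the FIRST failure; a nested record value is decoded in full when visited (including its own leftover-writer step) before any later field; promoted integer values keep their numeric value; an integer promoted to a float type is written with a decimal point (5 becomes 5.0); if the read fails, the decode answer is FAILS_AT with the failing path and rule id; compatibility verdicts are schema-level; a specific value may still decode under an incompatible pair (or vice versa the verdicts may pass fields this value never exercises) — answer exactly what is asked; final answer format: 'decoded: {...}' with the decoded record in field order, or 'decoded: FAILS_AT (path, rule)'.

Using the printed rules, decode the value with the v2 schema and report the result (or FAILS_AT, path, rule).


each type pair in Profile: writer, then reader
decode (reader v2):
  severity := "BLUE"
  attrs := {"env": 3.75, "a": 0.25}
  addr.nickname := "kappa"
  addr.age := null (absent, optional -> null)
  addr.latitude := 10.0
  addr.verified := true
  addr.balance := -2.5
  blob := 0x00
  => decoded: {"severity": "BLUE", "attrs": {"env": 3.75, "a": 0.25}, "addr": {"nickname": "kappa", "age": null, "latitude": 10.0, "verified": true, "balance": -2.5}, "blob": 0x00}
diffs on Profile not affecting the asked answer:
  field attrs in record Profile: required changed to optional -> changes Profile's schema-level verdicts only — the decode of this value is the same

decoded: {"severity": "BLUE", "attrs": {"env": 3.75, "a": 0.25}, "addr": {"nickname": "kappa", "age": null, "latitude": 10.0, "verified": true, "balance": -2.5}, "blob": 0x00}


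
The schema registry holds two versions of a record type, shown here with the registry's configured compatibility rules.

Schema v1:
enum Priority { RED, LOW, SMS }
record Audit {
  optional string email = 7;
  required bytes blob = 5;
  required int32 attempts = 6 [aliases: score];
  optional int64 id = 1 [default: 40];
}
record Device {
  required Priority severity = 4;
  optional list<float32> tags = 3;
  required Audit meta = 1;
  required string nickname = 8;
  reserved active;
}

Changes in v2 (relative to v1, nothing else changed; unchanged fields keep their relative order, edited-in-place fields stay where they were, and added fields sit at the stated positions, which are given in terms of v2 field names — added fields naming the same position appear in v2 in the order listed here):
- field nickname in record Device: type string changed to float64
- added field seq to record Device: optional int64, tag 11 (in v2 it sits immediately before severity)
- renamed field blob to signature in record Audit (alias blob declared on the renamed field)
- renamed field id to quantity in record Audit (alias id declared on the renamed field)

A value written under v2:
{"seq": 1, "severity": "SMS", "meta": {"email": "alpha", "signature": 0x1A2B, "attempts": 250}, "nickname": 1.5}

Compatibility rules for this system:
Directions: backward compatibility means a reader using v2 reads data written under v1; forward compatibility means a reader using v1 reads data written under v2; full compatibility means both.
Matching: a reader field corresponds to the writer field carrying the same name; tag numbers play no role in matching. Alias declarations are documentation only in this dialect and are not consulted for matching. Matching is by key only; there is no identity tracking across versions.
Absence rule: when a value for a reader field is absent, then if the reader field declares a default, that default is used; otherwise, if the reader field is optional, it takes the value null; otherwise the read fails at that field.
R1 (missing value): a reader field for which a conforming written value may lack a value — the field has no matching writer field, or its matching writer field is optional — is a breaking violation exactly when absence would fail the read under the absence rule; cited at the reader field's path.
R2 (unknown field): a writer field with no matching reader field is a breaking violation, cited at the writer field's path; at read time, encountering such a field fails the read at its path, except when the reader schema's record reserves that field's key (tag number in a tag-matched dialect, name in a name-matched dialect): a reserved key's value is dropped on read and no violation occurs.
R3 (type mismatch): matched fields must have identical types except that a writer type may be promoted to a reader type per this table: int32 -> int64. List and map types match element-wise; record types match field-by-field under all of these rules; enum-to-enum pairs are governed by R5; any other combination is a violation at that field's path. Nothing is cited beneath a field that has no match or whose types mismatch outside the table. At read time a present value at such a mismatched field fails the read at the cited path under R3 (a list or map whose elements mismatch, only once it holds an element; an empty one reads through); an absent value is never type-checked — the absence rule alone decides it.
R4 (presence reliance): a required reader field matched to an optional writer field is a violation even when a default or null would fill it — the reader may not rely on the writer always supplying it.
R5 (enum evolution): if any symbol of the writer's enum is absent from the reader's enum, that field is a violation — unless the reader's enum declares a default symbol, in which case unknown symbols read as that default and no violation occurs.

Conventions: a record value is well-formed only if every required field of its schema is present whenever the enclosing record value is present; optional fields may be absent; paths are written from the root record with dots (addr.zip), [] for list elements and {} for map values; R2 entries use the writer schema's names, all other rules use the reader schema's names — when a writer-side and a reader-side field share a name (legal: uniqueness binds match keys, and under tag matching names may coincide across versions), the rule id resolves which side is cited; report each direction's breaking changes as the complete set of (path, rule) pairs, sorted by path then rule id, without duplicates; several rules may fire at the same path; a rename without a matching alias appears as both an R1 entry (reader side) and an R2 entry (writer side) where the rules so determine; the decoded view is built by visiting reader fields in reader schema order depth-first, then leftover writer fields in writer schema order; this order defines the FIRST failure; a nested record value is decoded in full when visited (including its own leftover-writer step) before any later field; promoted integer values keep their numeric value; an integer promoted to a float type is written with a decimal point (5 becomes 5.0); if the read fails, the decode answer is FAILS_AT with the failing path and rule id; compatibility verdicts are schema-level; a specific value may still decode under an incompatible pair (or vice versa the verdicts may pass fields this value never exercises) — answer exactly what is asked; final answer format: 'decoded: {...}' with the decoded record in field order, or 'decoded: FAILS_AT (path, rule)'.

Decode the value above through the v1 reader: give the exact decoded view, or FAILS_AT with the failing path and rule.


in Device below, arrows point writer -> reader
migrating the Device value to v1:
  severity := "SMS"
  tags := null (not supplied -> null)
  meta.email := "alpha"
  read fails at meta.blob under R1 (no fill)
  => FAILS_AT (meta.blob, R1)
remaining Device differences; none change what is asked:
  field nickname in record Device: type string changed to float64 -> shifts the Device verdicts, not this decode
  added field seq to record Device: optional int64, tag 11 (in v2 it sits immediately before severity) -> shifts the Device verdicts, not this decode
  renamed field id to quantity in record Audit (alias id declared on the renamed field) -> shifts the Device verdicts, not this decode

decoded: FAILS_AT (meta.blob, R1)


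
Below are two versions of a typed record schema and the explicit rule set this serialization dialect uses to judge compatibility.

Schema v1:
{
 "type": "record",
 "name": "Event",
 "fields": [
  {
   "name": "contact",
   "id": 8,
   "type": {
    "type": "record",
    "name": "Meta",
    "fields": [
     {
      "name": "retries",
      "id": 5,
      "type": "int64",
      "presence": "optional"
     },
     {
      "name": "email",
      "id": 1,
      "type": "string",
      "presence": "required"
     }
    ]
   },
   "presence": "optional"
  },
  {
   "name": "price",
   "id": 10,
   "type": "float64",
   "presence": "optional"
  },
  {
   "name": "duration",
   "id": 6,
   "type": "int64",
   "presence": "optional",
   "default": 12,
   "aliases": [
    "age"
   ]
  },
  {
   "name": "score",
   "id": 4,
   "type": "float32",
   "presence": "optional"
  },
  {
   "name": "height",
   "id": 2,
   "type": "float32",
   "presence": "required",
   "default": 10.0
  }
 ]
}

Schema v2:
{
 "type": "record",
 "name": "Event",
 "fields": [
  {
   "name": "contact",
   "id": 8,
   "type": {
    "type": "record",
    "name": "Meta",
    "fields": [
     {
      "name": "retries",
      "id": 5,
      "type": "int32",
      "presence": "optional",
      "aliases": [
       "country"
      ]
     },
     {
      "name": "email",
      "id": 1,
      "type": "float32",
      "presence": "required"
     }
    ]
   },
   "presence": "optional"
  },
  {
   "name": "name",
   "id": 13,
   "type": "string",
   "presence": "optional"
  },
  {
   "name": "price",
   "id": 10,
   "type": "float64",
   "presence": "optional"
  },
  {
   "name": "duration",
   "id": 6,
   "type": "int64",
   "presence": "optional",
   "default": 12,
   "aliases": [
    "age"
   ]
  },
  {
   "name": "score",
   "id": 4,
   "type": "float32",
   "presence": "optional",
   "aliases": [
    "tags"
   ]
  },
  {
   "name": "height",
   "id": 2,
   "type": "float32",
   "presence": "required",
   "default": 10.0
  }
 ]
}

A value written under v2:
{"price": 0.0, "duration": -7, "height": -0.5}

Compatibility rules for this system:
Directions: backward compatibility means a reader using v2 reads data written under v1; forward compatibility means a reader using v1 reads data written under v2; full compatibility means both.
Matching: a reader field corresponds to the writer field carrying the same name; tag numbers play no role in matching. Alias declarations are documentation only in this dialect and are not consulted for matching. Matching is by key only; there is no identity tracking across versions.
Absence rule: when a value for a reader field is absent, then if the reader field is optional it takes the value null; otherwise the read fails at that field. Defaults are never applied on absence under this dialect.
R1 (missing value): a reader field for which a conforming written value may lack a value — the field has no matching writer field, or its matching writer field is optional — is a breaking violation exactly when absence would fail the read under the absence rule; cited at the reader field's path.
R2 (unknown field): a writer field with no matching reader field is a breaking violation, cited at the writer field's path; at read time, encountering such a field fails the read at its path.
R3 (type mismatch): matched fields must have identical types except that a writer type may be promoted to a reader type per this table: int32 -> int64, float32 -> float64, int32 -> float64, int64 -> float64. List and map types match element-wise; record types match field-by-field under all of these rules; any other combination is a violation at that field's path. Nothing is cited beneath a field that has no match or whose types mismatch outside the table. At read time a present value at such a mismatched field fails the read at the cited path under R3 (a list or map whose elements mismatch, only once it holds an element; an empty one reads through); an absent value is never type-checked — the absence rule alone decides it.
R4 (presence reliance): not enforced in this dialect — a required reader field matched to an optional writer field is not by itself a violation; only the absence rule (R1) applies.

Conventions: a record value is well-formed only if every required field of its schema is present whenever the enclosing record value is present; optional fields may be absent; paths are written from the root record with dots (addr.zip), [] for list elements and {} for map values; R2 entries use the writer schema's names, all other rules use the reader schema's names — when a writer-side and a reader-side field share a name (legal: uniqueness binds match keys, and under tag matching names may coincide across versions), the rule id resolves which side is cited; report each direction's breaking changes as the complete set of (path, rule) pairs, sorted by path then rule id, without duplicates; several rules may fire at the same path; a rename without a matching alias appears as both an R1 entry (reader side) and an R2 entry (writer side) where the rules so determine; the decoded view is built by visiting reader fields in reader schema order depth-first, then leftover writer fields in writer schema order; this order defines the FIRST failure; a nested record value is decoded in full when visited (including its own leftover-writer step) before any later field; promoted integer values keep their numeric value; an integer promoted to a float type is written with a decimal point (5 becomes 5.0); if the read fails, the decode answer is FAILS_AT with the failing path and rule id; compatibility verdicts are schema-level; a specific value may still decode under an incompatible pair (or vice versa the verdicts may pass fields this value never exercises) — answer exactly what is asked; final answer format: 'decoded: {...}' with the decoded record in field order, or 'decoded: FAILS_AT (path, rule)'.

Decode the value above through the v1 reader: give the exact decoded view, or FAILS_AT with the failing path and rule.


in Event below, arrows point writer -> reader
decode (reader v1):
  contact := null (absent, optional -> null)
  price := 0.0
  duration := -7
  score := null (absent, optional -> null)
  height := -0.5
  => decoded: {"contact": null, "price": 0.0, "duration": -7, "score": null, "height": -0.5}
diffs on Event not affecting the asked answer:
  added field name to record Event: optional string, tag 13 (in v2 it sits immediately before price) -> affects the rule determinations only; this particular Event value decodes identically
  field email in record Meta: type string changed to float32 -> affects the rule determinations only; this particular Event value decodes identically
  field retries in record Meta: type int64 changed to int32 -> affects the rule determinations only; this particular Event value decodes identically

decoded: {"contact": null, "price": 0.0, "duration": -7, "score": null, "height": -0.5}
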